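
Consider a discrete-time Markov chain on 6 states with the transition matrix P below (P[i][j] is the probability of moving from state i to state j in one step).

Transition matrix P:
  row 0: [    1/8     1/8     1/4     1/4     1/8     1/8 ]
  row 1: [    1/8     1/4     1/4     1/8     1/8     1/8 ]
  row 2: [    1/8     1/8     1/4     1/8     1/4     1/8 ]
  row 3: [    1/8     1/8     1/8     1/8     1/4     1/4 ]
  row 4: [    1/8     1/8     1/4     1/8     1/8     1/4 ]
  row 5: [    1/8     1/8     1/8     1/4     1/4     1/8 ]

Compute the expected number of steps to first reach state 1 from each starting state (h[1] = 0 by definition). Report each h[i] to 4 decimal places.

h = [8.0000, 0.0000, 8.0000, 8.0000, 8.0000, 8.0000]

First-step conditioning: h[1] = 0; for i ≠ 1, h[i] = 1 + Σ_k P[i][k]·h[k].
  h[0] = 1 + 1/8·h[0] + 1/4·h[2] + 1/4·h[3] + 1/8·h[4] + 1/8·h[5]
  h[2] = 1 + 1/8·h[0] + 1/4·h[2] + 1/8·h[3] + 1/4·h[4] + 1/8·h[5]
  h[3] = 1 + 1/8·h[0] + 1/8·h[2] + 1/8·h[3] + 1/4·h[4] + 1/4·h[5]
  h[4] = 1 + 1/8·h[0] + 1/4·h[2] + 1/8·h[3] + 1/8·h[4] + 1/4·h[5]
  h[5] = 1 + 1/8·h[0] + 1/8·h[2] + 1/4·h[3] + 1/4·h[4] + 1/8·h[5]
Solving the 5×5 linear system over states ≠ 1 gives exactly h = [8, 0, 8, 8, 8, 8] (h[1] = 0 is the target).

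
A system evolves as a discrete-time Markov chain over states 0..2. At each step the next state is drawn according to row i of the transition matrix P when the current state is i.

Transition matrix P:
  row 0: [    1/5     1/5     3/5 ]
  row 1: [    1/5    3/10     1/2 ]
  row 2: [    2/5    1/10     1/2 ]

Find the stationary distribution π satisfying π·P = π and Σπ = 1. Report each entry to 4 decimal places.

Balance equations π_j = Σ_i π_i·P[i][j]:
  π_0 = 1/5·π_0 + 1/5·π_1 + 2/5·π_2
  π_1 = 1/5·π_0 + 3/10·π_1 + 1/10·π_2
  normalize: π_0 + π_1 + π_2 = 1
Solving the linear system gives exactly π = [15/49, 8/49, 26/49].

π = [0.3061, 0.1633, 0.5306]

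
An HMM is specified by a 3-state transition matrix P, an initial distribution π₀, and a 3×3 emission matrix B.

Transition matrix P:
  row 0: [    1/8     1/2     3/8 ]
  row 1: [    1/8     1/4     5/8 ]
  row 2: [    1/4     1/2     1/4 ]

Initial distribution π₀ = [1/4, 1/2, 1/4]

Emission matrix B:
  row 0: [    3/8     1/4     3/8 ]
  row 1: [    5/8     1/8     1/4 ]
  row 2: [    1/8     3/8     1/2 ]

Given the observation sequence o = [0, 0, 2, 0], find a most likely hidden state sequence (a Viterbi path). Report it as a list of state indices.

t=0: δ = [9.375e-02, 3.125e-01, 3.125e-02]  (obs o_0=0)
t=1: δ = [1.465e-02, 4.883e-02, 2.441e-02]  ψ = [1, 1, 1]  (obs o_1=0)
t=2: δ = [2.289e-03, 3.052e-03, 1.526e-02]  ψ = [1, 1, 1]  (obs o_2=2)
t=3: δ = [1.431e-03, 4.768e-03, 4.768e-04]  ψ = [2, 2, 2]  (obs o_3=0)
backtrack: best end state = 1; path = [1, 1, 2, 1]

path = [1, 1, 2, 1]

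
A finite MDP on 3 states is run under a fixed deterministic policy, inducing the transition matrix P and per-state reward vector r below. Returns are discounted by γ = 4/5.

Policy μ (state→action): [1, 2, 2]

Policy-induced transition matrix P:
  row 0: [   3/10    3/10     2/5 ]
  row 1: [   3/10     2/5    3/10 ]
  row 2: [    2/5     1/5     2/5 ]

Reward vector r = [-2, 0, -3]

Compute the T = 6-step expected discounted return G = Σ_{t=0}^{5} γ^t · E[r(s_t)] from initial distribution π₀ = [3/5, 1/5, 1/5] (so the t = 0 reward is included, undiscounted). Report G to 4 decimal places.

G = -6.5988

t=0: π = [0.6000, 0.2000, 0.2000], E[r] = -1.8000, γ^t·E[r] = -1.800000, running G = -1.800000
t=1: π = [0.3200, 0.3000, 0.3800], E[r] = -1.7800, γ^t·E[r] = -1.424000, running G = -3.224000
t=2: π = [0.3380, 0.2920, 0.3700], E[r] = -1.7860, γ^t·E[r] = -1.143040, running G = -4.367040
t=3: π = [0.3370, 0.2922, 0.3708], E[r] = -1.7864, γ^t·E[r] = -0.914637, running G = -5.281677
t=4: π = [0.3371, 0.2921, 0.3708], E[r] = -1.7865, γ^t·E[r] = -0.731750, running G = -6.013427
t=5: π = [0.3371, 0.2921, 0.3708], E[r] = -1.7865, γ^t·E[r] = -0.585405, running G = -6.598832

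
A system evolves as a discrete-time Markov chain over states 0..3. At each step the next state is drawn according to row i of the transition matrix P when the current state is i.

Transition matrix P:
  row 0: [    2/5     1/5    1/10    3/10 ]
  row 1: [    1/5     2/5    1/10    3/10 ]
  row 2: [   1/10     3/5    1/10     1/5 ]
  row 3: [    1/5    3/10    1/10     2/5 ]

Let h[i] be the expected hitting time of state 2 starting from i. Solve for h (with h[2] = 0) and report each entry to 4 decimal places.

h = [10.0000, 10.0000, 0.0000, 10.0000]

First-step conditioning: h[2] = 0; for i ≠ 2, h[i] = 1 + Σ_k P[i][k]·h[k].
  h[0] = 1 + 2/5·h[0] + 1/5·h[1] + 3/10·h[3]
  h[1] = 1 + 1/5·h[0] + 2/5·h[1] + 3/10·h[3]
  h[3] = 1 + 1/5·h[0] + 3/10·h[1] + 2/5·h[3]
Solving the 3×3 linear system over states ≠ 2 gives exactly h = [10, 10, 0, 10] (h[2] = 0 is the target).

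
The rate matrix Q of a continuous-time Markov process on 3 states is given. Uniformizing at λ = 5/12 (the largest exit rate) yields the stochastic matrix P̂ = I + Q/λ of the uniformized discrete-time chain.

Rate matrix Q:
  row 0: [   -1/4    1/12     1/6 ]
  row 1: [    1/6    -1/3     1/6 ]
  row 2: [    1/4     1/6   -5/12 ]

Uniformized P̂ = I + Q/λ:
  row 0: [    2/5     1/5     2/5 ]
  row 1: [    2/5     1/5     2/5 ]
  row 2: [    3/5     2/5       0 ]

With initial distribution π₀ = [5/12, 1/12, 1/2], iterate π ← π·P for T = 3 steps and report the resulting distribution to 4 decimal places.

π = [0.4640, 0.2640, 0.2720]

t=0: π = [0.4167, 0.0833, 0.5000]
t=1: π = [0.5000, 0.3000, 0.2000]
t=2: π = [0.4400, 0.2400, 0.3200]
t=3: π = [0.4640, 0.2640, 0.2720]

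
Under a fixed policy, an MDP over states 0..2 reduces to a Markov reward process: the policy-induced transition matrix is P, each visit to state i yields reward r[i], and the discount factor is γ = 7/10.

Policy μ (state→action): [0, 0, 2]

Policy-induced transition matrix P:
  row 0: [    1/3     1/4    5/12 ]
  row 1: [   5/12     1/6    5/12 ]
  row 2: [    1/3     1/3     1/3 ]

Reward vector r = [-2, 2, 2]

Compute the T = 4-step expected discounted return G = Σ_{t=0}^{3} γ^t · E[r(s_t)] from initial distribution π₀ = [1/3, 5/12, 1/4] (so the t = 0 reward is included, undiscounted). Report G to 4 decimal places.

t=0: π = [0.3333, 0.4167, 0.2500], E[r] = 0.6667, γ^t·E[r] = 0.666667, running G = 0.666667
t=1: π = [0.3681, 0.2361, 0.3958], E[r] = 0.5278, γ^t·E[r] = 0.369444, running G = 1.036111
t=2: π = [0.3530, 0.2633, 0.3837], E[r] = 0.5880, γ^t·E[r] = 0.288102, running G = 1.324213
t=3: π = [0.3553, 0.2600, 0.3847], E[r] = 0.5789, γ^t·E[r] = 0.198562, running G = 1.522774

G = 1.5228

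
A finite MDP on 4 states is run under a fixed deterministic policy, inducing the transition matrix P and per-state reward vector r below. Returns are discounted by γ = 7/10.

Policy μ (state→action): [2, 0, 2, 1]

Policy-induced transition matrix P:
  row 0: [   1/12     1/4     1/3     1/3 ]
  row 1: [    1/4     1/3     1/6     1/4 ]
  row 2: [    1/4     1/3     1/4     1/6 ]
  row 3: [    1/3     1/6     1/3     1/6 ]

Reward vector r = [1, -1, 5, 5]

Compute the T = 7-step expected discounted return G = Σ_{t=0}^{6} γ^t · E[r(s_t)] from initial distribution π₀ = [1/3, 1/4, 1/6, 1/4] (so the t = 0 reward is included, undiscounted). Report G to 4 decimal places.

G = 7.2420

t=0: π = [0.3333, 0.2500, 0.1667, 0.2500], E[r] = 2.1667, γ^t·E[r] = 2.166667, running G = 2.166667
t=1: π = [0.2153, 0.2639, 0.2778, 0.2431], E[r] = 2.5556, γ^t·E[r] = 1.788889, running G = 3.955556
t=2: π = [0.2344, 0.2749, 0.2662, 0.2245], E[r] = 2.4132, γ^t·E[r] = 1.182465, running G = 5.138021
t=3: π = [0.2296, 0.2764, 0.2653, 0.2286], E[r] = 2.4231, γ^t·E[r] = 0.831133, running G = 5.969154
t=4: π = [0.2308, 0.2761, 0.2652, 0.2280], E[r] = 2.4203, γ^t·E[r] = 0.581126, running G = 6.550280
t=5: π = [0.2305, 0.2761, 0.2652, 0.2281], E[r] = 2.4212, γ^t·E[r] = 0.406935, running G = 6.957215
t=6: π = [0.2306, 0.2761, 0.2652, 0.2281], E[r] = 2.4210, γ^t·E[r] = 0.284834, running G = 7.242049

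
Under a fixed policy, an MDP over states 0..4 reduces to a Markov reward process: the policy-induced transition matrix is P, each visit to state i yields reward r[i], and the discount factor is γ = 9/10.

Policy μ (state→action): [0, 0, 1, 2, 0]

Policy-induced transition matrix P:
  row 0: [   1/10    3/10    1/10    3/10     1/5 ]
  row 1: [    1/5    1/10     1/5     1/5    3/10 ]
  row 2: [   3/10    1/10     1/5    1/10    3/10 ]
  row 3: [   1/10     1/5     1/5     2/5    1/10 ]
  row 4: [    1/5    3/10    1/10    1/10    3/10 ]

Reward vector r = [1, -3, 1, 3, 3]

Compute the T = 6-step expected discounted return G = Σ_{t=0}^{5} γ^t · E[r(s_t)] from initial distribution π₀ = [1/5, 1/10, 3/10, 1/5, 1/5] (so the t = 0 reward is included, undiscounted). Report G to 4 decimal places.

G = 5.4486

t=0: π = [0.2000, 0.1000, 0.3000, 0.2000, 0.2000], E[r] = 1.4000, γ^t·E[r] = 1.400000, running G = 1.400000
t=1: π = [0.1900, 0.2000, 0.1600, 0.2100, 0.2400], E[r] = 1.1000, γ^t·E[r] = 0.990000, running G = 2.390000
t=2: π = [0.1760, 0.2070, 0.1570, 0.2210, 0.2390], E[r] = 1.0920, γ^t·E[r] = 0.884520, running G = 3.274520
t=3: π = [0.1760, 0.2051, 0.1585, 0.2222, 0.2382], E[r] = 1.1004, γ^t·E[r] = 0.802192, running G = 4.076712
t=4: π = [0.1760, 0.2051, 0.1586, 0.2224, 0.2380], E[r] = 1.1004, γ^t·E[r] = 0.721986, running G = 4.798697
t=5: π = [0.1760, 0.2050, 0.1586, 0.2224, 0.2379], E[r] = 1.1006, γ^t·E[r] = 0.649865, running G = 5.448562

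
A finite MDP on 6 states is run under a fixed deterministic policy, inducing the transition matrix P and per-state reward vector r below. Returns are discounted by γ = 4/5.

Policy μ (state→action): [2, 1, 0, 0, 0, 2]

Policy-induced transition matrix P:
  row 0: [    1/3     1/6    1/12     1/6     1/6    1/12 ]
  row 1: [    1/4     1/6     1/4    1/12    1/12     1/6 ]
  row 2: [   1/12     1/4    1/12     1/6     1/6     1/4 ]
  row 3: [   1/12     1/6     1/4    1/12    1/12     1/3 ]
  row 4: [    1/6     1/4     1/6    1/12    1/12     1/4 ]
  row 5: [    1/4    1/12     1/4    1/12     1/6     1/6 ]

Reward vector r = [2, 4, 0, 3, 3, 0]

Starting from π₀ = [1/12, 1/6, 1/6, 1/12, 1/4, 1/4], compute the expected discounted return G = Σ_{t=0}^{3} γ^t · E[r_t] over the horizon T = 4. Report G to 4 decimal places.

G = 5.4143

t=0: π = [0.0833, 0.1667, 0.1667, 0.0833, 0.2500, 0.2500], E[r] = 1.8333, γ^t·E[r] = 1.833333, running G = 1.833333
t=1: π = [0.1944, 0.1806, 0.1875, 0.1042, 0.1250, 0.2083], E[r] = 1.7986, γ^t·E[r] = 1.438889, running G = 3.272222
t=2: π = [0.2072, 0.1753, 0.1759, 0.1152, 0.1325, 0.1939], E[r] = 1.8588, γ^t·E[r] = 1.189630, running G = 4.461852
t=3: π = [0.2077, 0.1762, 0.1751, 0.1153, 0.1314, 0.1943], E[r] = 1.8603, γ^t·E[r] = 0.952469, running G = 5.414321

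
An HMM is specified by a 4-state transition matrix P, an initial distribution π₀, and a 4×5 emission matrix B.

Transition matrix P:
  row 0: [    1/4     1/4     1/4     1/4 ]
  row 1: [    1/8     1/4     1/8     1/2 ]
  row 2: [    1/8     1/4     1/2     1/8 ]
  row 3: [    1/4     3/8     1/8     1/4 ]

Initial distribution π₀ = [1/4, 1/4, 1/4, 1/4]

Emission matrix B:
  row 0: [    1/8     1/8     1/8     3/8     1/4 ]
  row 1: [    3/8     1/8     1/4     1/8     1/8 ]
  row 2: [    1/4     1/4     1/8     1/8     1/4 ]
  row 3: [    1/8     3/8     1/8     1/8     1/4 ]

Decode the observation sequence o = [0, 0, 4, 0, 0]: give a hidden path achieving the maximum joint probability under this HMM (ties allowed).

t=0: δ = [3.125e-02, 9.375e-02, 6.250e-02, 3.125e-02]  (obs o_0=0)
t=1: δ = [1.465e-03, 8.789e-03, 7.812e-03, 5.859e-03]  ψ = [1, 1, 2, 1]  (obs o_1=0)
t=2: δ = [3.662e-04, 2.747e-04, 9.766e-04, 1.099e-03]  ψ = [3, 1, 2, 1]  (obs o_2=4)
t=3: δ = [3.433e-05, 1.545e-04, 1.221e-04, 3.433e-05]  ψ = [3, 3, 2, 3]  (obs o_3=0)
t=4: δ = [2.414e-06, 1.448e-05, 1.526e-05, 9.656e-06]  ψ = [1, 1, 2, 1]  (obs o_4=0)
backtrack: best end state = 2; path = [2, 2, 2, 2, 2]

path = [2, 2, 2, 2, 2]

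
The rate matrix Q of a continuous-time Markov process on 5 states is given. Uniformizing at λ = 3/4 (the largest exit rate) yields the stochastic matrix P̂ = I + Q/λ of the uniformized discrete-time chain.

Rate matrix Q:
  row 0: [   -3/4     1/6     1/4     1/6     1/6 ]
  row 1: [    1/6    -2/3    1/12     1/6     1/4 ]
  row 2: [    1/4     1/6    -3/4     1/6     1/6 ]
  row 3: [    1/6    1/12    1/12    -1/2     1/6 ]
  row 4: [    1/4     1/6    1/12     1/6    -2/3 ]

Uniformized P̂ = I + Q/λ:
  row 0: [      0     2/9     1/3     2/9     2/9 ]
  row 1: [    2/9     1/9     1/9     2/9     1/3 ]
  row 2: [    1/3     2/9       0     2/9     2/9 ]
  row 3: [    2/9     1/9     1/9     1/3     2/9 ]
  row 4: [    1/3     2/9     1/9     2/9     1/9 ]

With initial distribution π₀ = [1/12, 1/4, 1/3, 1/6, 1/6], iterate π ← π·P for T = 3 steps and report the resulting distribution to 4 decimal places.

π = [0.2193, 0.1750, 0.1381, 0.2499, 0.2178]

t=0: π = [0.0833, 0.2500, 0.3333, 0.1667, 0.1667]
t=1: π = [0.2593, 0.1759, 0.0926, 0.2407, 0.2315]
t=2: π = [0.2006, 0.1759, 0.1584, 0.2490, 0.2160]
t=3: π = [0.2193, 0.1750, 0.1381, 0.2499, 0.2178]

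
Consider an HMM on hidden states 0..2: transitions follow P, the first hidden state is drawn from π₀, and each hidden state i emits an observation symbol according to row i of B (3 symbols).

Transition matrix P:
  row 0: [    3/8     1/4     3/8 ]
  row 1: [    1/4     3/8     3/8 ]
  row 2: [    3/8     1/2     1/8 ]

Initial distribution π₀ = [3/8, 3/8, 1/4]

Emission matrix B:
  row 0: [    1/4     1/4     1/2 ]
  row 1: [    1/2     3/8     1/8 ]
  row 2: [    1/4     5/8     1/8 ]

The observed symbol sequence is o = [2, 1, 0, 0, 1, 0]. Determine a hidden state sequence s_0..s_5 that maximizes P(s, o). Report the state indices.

t=0: δ = [1.875e-01, 4.688e-02, 3.125e-02]  (obs o_0=2)
t=1: δ = [1.758e-02, 1.758e-02, 4.395e-02]  ψ = [0, 0, 0]  (obs o_1=1)
t=2: δ = [4.120e-03, 1.099e-02, 1.648e-03]  ψ = [2, 2, 0]  (obs o_2=0)
t=3: δ = [6.866e-04, 2.060e-03, 1.030e-03]  ψ = [1, 1, 1]  (obs o_3=0)
t=4: δ = [1.287e-04, 2.897e-04, 4.828e-04]  ψ = [1, 1, 1]  (obs o_4=1)
t=5: δ = [4.526e-05, 1.207e-04, 2.716e-05]  ψ = [2, 2, 1]  (obs o_5=0)
backtrack: best end state = 1; path = [0, 2, 1, 1, 2, 1]

path = [0, 2, 1, 1, 2, 1]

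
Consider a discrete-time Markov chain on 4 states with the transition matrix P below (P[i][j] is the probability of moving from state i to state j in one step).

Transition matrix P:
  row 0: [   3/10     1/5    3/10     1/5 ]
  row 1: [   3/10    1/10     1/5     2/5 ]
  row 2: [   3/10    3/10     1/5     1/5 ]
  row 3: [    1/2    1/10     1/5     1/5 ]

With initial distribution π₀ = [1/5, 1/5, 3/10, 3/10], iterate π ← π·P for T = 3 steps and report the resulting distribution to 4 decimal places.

π = [0.3472, 0.1820, 0.2348, 0.2360]

t=0: π = [0.2000, 0.2000, 0.3000, 0.3000]
t=1: π = [0.3600, 0.1800, 0.2200, 0.2400]
t=2: π = [0.3480, 0.1800, 0.2360, 0.2360]
t=3: π = [0.3472, 0.1820, 0.2348, 0.2360]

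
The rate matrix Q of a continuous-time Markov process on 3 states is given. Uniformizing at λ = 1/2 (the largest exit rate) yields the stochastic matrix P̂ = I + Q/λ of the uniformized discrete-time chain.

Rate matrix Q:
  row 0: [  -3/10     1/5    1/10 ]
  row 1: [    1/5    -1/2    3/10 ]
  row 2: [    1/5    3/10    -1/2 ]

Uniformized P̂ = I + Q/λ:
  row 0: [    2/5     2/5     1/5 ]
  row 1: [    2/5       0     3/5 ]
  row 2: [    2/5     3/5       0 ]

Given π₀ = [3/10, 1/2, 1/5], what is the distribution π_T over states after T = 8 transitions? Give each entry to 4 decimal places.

t=0: π = [0.3000, 0.5000, 0.2000]
t=1: π = [0.4000, 0.2400, 0.3600]
t=2: π = [0.4000, 0.3760, 0.2240]
t=3: π = [0.4000, 0.2944, 0.3056]
t=4: π = [0.4000, 0.3434, 0.2566]
t=5: π = [0.4000, 0.3140, 0.2860]
t=6: π = [0.4000, 0.3316, 0.2684]
t=7: π = [0.4000, 0.3210, 0.2790]
t=8: π = [0.4000, 0.3274, 0.2726]

π = [0.4000, 0.3274, 0.2726]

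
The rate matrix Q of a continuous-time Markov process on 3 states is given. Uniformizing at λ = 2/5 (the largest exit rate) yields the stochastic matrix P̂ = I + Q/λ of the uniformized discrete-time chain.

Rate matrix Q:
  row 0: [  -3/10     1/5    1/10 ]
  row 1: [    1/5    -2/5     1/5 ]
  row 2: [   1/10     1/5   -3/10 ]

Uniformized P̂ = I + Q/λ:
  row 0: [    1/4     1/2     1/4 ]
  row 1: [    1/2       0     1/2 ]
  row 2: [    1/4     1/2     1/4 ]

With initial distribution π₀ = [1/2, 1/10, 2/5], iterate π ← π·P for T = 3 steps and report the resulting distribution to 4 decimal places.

π = [0.3188, 0.3625, 0.3188]

t=0: π = [0.5000, 0.1000, 0.4000]
t=1: π = [0.2750, 0.4500, 0.2750]
t=2: π = [0.3625, 0.2750, 0.3625]
t=3: π = [0.3188, 0.3625, 0.3188]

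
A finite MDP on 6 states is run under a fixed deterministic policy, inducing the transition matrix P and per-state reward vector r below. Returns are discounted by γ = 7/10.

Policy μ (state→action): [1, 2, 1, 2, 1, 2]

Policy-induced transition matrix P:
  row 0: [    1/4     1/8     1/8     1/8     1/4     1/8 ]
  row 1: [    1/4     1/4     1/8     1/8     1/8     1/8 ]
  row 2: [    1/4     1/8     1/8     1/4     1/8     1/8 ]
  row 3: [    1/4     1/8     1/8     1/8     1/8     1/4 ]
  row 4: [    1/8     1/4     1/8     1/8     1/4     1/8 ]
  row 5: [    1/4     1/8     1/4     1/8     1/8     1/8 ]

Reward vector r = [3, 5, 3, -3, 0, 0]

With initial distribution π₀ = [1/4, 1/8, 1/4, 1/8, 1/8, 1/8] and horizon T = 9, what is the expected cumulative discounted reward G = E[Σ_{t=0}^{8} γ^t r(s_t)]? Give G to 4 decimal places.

G = 5.0360

t=0: π = [0.2500, 0.1250, 0.2500, 0.1250, 0.1250, 0.1250], E[r] = 1.7500, γ^t·E[r] = 1.750000, running G = 1.750000
t=1: π = [0.2344, 0.1563, 0.1406, 0.1563, 0.1719, 0.1406], E[r] = 1.4375, γ^t·E[r] = 1.006250, running G = 2.756250
t=2: π = [0.2285, 0.1660, 0.1426, 0.1426, 0.1758, 0.1445], E[r] = 1.5156, γ^t·E[r] = 0.742656, running G = 3.498906
t=3: π = [0.2280, 0.1677, 0.1431, 0.1428, 0.1755, 0.1428], E[r] = 1.5234, γ^t·E[r] = 0.522539, running G = 4.021445
t=4: π = [0.2281, 0.1679, 0.1429, 0.1429, 0.1754, 0.1429], E[r] = 1.5236, γ^t·E[r] = 0.365821, running G = 4.387267
t=5: π = [0.2281, 0.1679, 0.1429, 0.1429, 0.1754, 0.1429], E[r] = 1.5238, γ^t·E[r] = 0.256106, running G = 4.643372
t=6: π = [0.2281, 0.1679, 0.1429, 0.1429, 0.1754, 0.1429], E[r] = 1.5238, γ^t·E[r] = 0.179275, running G = 4.822647
t=7: π = [0.2281, 0.1679, 0.1429, 0.1429, 0.1754, 0.1429], E[r] = 1.5238, γ^t·E[r] = 0.125492, running G = 4.948139
t=8: π = [0.2281, 0.1679, 0.1429, 0.1429, 0.1754, 0.1429], E[r] = 1.5238, γ^t·E[r] = 0.087845, running G = 5.035984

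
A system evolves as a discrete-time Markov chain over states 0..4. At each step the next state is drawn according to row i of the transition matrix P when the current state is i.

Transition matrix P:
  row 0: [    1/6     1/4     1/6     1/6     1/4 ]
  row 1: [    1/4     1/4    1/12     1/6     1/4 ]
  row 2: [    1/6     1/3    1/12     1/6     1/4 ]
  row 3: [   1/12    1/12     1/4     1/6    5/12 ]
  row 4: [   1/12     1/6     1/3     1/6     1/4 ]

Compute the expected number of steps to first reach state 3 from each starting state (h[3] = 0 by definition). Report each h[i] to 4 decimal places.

h = [6.0000, 6.0000, 6.0000, 0.0000, 6.0000]

First-step conditioning: h[3] = 0; for i ≠ 3, h[i] = 1 + Σ_k P[i][k]·h[k].
  h[0] = 1 + 1/6·h[0] + 1/4·h[1] + 1/6·h[2] + 1/4·h[4]
  h[1] = 1 + 1/4·h[0] + 1/4·h[1] + 1/12·h[2] + 1/4·h[4]
  h[2] = 1 + 1/6·h[0] + 1/3·h[1] + 1/12·h[2] + 1/4·h[4]
  h[4] = 1 + 1/12·h[0] + 1/6·h[1] + 1/3·h[2] + 1/4·h[4]
Solving the 4×4 linear system over states ≠ 3 gives exactly h = [6, 6, 6, 0, 6] (h[3] = 0 is the target).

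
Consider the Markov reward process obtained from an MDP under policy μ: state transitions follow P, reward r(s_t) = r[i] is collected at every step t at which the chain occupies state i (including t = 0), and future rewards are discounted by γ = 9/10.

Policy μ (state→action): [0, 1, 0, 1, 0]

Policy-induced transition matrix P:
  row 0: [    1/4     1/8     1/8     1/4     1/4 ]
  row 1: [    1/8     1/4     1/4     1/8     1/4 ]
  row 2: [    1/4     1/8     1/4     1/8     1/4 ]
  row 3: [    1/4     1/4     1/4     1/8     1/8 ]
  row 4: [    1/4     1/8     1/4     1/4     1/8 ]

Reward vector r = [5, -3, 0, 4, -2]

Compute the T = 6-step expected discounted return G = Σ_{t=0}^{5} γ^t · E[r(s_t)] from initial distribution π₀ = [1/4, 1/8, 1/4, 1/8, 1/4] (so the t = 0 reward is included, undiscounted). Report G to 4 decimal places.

G = 4.4766

t=0: π = [0.2500, 0.1250, 0.2500, 0.1250, 0.2500], E[r] = 0.8750, γ^t·E[r] = 0.875000, running G = 0.875000
t=1: π = [0.2344, 0.1563, 0.2188, 0.1875, 0.2031], E[r] = 1.0469, γ^t·E[r] = 0.942188, running G = 1.817188
t=2: π = [0.2305, 0.1680, 0.2207, 0.1797, 0.2012], E[r] = 0.9648, γ^t·E[r] = 0.781523, running G = 2.598711
t=3: π = [0.2290, 0.1685, 0.2212, 0.1790, 0.2024], E[r] = 0.9507, γ^t·E[r] = 0.693048, running G = 3.291759
t=4: π = [0.2289, 0.1684, 0.2214, 0.1789, 0.2023], E[r] = 0.9505, γ^t·E[r] = 0.623603, running G = 3.915363
t=5: π = [0.2289, 0.1684, 0.2214, 0.1789, 0.2023], E[r] = 0.9504, γ^t·E[r] = 0.561218, running G = 4.476581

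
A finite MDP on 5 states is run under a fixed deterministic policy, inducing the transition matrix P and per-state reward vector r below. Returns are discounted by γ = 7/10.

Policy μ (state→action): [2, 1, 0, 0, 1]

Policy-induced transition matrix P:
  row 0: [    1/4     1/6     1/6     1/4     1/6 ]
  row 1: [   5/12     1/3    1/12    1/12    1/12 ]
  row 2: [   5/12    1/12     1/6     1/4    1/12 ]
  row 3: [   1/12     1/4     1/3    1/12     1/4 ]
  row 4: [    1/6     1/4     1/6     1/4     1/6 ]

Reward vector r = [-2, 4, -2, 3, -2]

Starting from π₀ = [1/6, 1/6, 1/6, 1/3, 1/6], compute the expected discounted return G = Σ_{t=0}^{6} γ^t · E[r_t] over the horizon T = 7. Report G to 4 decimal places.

t=0: π = [0.1667, 0.1667, 0.1667, 0.3333, 0.1667], E[r] = 0.6667, γ^t·E[r] = 0.666667, running G = 0.666667
t=1: π = [0.2361, 0.2222, 0.2083, 0.1667, 0.1667], E[r] = 0.1667, γ^t·E[r] = 0.116667, running G = 0.783333
t=2: π = [0.2801, 0.2141, 0.1759, 0.1852, 0.1447], E[r] = 0.2106, γ^t·E[r] = 0.103218, running G = 0.886551
t=3: π = [0.2721, 0.2152, 0.1797, 0.1834, 0.1496], E[r] = 0.2083, γ^t·E[r] = 0.071458, running G = 0.958009
t=4: π = [0.2728, 0.2153, 0.1793, 0.1836, 0.1490], E[r] = 0.2097, γ^t·E[r] = 0.050341, running G = 1.008350
t=5: π = [0.2728, 0.2153, 0.1793, 0.1835, 0.1491], E[r] = 0.2096, γ^t·E[r] = 0.035222, running G = 1.043572
t=6: π = [0.2728, 0.2153, 0.1793, 0.1835, 0.1491], E[r] = 0.2096, γ^t·E[r] = 0.024659, running G = 1.068231

G = 1.0682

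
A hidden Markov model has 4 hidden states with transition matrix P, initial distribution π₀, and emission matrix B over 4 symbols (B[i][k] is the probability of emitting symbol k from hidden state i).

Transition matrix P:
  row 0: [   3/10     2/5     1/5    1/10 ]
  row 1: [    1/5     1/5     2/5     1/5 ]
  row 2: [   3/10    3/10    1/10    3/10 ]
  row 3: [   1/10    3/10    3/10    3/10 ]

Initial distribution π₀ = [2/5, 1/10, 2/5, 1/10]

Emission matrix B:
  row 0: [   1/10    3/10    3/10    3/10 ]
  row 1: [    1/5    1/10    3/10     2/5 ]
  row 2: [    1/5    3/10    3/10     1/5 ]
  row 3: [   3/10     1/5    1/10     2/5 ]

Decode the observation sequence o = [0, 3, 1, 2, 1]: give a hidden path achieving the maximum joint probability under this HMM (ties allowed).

t=0: δ = [4.000e-02, 2.000e-02, 8.000e-02, 3.000e-02]  (obs o_0=0)
t=1: δ = [7.200e-03, 9.600e-03, 1.800e-03, 9.600e-03]  ψ = [2, 2, 3, 2]  (obs o_1=3)
t=2: δ = [6.480e-04, 2.880e-04, 1.152e-03, 5.760e-04]  ψ = [0, 0, 1, 3]  (obs o_2=1)
t=3: δ = [1.037e-04, 1.037e-04, 5.184e-05, 3.456e-05]  ψ = [2, 2, 3, 2]  (obs o_3=2)
t=4: δ = [9.331e-06, 4.147e-06, 1.244e-05, 4.147e-06]  ψ = [0, 0, 1, 1]  (obs o_4=1)
backtrack: best end state = 2; path = [2, 1, 2, 1, 2]

path = [2, 1, 2, 1, 2]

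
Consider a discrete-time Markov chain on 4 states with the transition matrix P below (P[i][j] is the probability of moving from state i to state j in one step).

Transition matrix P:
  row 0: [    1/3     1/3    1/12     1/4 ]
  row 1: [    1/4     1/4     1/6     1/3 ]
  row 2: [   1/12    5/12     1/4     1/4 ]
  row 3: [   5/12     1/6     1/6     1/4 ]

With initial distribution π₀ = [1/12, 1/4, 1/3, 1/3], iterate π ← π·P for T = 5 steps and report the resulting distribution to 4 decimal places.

π = [0.2941, 0.2776, 0.1551, 0.2731]

t=0: π = [0.0833, 0.2500, 0.3333, 0.3333]
t=1: π = [0.2569, 0.2847, 0.1875, 0.2708]
t=2: π = [0.2853, 0.2801, 0.1609, 0.2737]
t=3: π = [0.2926, 0.2778, 0.1563, 0.2733]
t=4: π = [0.2939, 0.2777, 0.1553, 0.2731]
t=5: π = [0.2941, 0.2776, 0.1551, 0.2731]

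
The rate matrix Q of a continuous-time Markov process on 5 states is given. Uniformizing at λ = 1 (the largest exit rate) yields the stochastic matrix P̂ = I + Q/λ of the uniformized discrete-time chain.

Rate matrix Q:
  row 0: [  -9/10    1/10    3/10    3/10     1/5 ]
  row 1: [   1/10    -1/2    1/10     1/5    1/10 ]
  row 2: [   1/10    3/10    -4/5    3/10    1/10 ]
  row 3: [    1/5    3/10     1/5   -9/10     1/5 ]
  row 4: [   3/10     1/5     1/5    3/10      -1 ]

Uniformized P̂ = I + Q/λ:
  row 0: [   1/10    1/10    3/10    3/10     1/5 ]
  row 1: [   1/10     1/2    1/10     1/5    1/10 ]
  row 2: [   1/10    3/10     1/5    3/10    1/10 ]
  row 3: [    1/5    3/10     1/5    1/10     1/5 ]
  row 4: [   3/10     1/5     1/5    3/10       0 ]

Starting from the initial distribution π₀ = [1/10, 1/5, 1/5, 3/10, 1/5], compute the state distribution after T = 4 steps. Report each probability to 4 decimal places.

π = [0.1472, 0.3221, 0.1827, 0.2232, 0.1247]

t=0: π = [0.1000, 0.2000, 0.2000, 0.3000, 0.2000]
t=1: π = [0.1700, 0.3000, 0.1900, 0.2200, 0.1200]
t=2: π = [0.1460, 0.3140, 0.1870, 0.2260, 0.1270]
t=3: π = [0.1480, 0.3209, 0.1832, 0.2234, 0.1245]
t=4: π = [0.1472, 0.3221, 0.1827, 0.2232, 0.1247]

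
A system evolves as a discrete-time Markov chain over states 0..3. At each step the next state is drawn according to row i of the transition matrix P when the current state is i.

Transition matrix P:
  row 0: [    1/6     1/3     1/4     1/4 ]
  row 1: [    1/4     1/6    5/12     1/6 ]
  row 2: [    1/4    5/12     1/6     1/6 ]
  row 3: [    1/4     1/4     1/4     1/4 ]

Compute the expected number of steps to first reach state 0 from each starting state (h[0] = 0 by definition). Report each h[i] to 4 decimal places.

h = [0.0000, 4.0000, 4.0000, 4.0000]

First-step conditioning: h[0] = 0; for i ≠ 0, h[i] = 1 + Σ_k P[i][k]·h[k].
  h[1] = 1 + 1/6·h[1] + 5/12·h[2] + 1/6·h[3]
  h[2] = 1 + 5/12·h[1] + 1/6·h[2] + 1/6·h[3]
  h[3] = 1 + 1/4·h[1] + 1/4·h[2] + 1/4·h[3]
Solving the 3×3 linear system over states ≠ 0 gives exactly h = [0, 4, 4, 4] (h[0] = 0 is the target).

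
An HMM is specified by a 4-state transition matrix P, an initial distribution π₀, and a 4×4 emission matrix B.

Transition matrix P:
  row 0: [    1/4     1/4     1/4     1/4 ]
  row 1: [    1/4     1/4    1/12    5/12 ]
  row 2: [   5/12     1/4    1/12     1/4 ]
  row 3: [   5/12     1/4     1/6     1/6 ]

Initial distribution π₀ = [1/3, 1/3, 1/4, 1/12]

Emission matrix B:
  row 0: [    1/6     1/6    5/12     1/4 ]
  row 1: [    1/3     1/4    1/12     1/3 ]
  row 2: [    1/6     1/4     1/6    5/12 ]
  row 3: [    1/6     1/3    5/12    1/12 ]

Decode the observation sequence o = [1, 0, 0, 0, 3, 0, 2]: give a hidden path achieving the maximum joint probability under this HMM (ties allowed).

t=0: δ = [5.556e-02, 8.333e-02, 6.250e-02, 2.778e-02]  (obs o_0=1)
t=1: δ = [4.340e-03, 6.944e-03, 2.315e-03, 5.787e-03]  ψ = [2, 1, 0, 1]  (obs o_1=0)
t=2: δ = [4.019e-04, 5.787e-04, 1.808e-04, 4.823e-04]  ψ = [3, 1, 0, 1]  (obs o_2=0)
t=3: δ = [3.349e-05, 4.823e-05, 1.674e-05, 4.019e-05]  ψ = [3, 1, 0, 1]  (obs o_3=0)
t=4: δ = [4.186e-06, 4.019e-06, 3.489e-06, 1.674e-06]  ψ = [3, 1, 0, 1]  (obs o_4=3)
t=5: δ = [2.423e-07, 3.489e-07, 1.744e-07, 2.791e-07]  ψ = [2, 0, 0, 1]  (obs o_5=0)
t=6: δ = [4.845e-08, 7.268e-09, 1.009e-08, 6.056e-08]  ψ = [3, 1, 0, 1]  (obs o_6=2)
backtrack: best end state = 3; path = [1, 1, 1, 3, 0, 1, 3]

path = [1, 1, 1, 3, 0, 1, 3]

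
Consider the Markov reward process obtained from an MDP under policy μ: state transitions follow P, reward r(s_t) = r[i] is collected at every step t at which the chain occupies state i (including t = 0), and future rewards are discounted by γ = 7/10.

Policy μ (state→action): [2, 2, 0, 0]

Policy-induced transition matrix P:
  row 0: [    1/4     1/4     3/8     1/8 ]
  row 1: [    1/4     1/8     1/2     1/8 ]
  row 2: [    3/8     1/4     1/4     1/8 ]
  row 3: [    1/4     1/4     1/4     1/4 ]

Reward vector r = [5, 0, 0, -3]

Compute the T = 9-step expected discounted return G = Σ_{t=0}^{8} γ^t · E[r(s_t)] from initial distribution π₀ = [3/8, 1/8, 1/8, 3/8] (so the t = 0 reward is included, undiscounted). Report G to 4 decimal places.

G = 2.8601

t=0: π = [0.3750, 0.1250, 0.1250, 0.3750], E[r] = 0.7500, γ^t·E[r] = 0.750000, running G = 0.750000
t=1: π = [0.2656, 0.2344, 0.3281, 0.1719], E[r] = 0.8125, γ^t·E[r] = 0.568750, running G = 1.318750
t=2: π = [0.2910, 0.2207, 0.3418, 0.1465], E[r] = 1.0156, γ^t·E[r] = 0.497656, running G = 1.816406
t=3: π = [0.2927, 0.2224, 0.3416, 0.1433], E[r] = 1.0337, γ^t·E[r] = 0.354556, running G = 2.170962
t=4: π = [0.2927, 0.2222, 0.3422, 0.1429], E[r] = 1.0347, γ^t·E[r] = 0.248438, running G = 2.419401
t=5: π = [0.2928, 0.2222, 0.3421, 0.1429], E[r] = 1.0353, γ^t·E[r] = 0.173999, running G = 2.593400
t=6: π = [0.2928, 0.2222, 0.3422, 0.1429], E[r] = 1.0353, γ^t·E[r] = 0.121797, running G = 2.715198
t=7: π = [0.2928, 0.2222, 0.3422, 0.1429], E[r] = 1.0353, γ^t·E[r] = 0.085259, running G = 2.800457
t=8: π = [0.2928, 0.2222, 0.3422, 0.1429], E[r] = 1.0353, γ^t·E[r] = 0.059681, running G = 2.860138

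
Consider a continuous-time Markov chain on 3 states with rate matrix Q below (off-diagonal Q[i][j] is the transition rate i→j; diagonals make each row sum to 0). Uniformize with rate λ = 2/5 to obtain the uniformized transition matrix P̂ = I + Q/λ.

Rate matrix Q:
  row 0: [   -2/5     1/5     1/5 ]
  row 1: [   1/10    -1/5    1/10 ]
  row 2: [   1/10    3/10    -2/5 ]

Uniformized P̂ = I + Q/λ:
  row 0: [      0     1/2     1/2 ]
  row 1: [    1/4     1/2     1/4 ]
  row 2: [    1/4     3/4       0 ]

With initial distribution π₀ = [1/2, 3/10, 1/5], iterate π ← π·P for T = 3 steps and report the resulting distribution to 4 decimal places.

t=0: π = [0.5000, 0.3000, 0.2000]
t=1: π = [0.1250, 0.5500, 0.3250]
t=2: π = [0.2188, 0.5813, 0.2000]
t=3: π = [0.1953, 0.5500, 0.2547]

π = [0.1953, 0.5500, 0.2547]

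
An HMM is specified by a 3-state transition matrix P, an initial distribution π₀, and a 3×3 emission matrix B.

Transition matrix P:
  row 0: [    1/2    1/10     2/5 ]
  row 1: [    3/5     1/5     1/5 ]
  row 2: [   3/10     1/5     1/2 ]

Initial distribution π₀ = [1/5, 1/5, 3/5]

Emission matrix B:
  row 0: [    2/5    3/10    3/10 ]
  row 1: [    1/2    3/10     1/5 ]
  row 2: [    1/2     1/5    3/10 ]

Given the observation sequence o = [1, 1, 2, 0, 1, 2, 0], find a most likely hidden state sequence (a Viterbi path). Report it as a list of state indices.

path = [2, 2, 2, 2, 2, 2, 2]

t=0: δ = [6.000e-02, 6.000e-02, 1.200e-01]  (obs o_0=1)
t=1: δ = [1.080e-02, 7.200e-03, 1.200e-02]  ψ = [1, 2, 2]  (obs o_1=1)
t=2: δ = [1.620e-03, 4.800e-04, 1.800e-03]  ψ = [0, 2, 2]  (obs o_2=2)
t=3: δ = [3.240e-04, 1.800e-04, 4.500e-04]  ψ = [0, 2, 2]  (obs o_3=0)
t=4: δ = [4.860e-05, 2.700e-05, 4.500e-05]  ψ = [0, 2, 2]  (obs o_4=1)
t=5: δ = [7.290e-06, 1.800e-06, 6.750e-06]  ψ = [0, 2, 2]  (obs o_5=2)
t=6: δ = [1.458e-06, 6.750e-07, 1.687e-06]  ψ = [0, 2, 2]  (obs o_6=0)
backtrack: best end state = 2; path = [2, 2, 2, 2, 2, 2, 2]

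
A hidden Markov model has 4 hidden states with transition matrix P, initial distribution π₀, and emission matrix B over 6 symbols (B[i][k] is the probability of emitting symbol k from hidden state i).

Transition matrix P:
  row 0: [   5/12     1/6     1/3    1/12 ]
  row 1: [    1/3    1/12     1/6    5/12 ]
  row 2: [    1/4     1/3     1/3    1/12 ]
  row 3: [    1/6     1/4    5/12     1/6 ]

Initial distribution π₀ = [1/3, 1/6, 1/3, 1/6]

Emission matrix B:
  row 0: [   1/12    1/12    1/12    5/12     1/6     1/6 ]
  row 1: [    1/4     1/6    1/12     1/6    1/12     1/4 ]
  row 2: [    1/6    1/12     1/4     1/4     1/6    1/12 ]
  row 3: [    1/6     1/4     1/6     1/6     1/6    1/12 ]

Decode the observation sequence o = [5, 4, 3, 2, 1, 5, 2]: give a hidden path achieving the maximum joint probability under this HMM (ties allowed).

path = [0, 0, 0, 2, 1, 0, 2]

t=0: δ = [5.556e-02, 4.167e-02, 2.778e-02, 1.389e-02]  (obs o_0=5)
t=1: δ = [3.858e-03, 7.716e-04, 3.086e-03, 2.894e-03]  ψ = [0, 0, 0, 1]  (obs o_1=4)
t=2: δ = [6.698e-04, 1.715e-04, 3.215e-04, 8.038e-05]  ψ = [0, 2, 0, 3]  (obs o_2=3)
t=3: δ = [2.326e-05, 9.303e-06, 5.582e-05, 1.191e-05]  ψ = [0, 0, 0, 1]  (obs o_3=2)
t=4: δ = [1.163e-06, 3.101e-06, 1.550e-06, 1.163e-06]  ψ = [2, 2, 2, 2]  (obs o_4=1)
t=5: δ = [1.723e-07, 1.292e-07, 4.307e-08, 1.077e-07]  ψ = [1, 2, 1, 1]  (obs o_5=5)
t=6: δ = [5.982e-09, 2.393e-09, 1.436e-08, 8.973e-09]  ψ = [0, 0, 0, 1]  (obs o_6=2)
backtrack: best end state = 2; path = [0, 0, 0, 2, 1, 0, 2]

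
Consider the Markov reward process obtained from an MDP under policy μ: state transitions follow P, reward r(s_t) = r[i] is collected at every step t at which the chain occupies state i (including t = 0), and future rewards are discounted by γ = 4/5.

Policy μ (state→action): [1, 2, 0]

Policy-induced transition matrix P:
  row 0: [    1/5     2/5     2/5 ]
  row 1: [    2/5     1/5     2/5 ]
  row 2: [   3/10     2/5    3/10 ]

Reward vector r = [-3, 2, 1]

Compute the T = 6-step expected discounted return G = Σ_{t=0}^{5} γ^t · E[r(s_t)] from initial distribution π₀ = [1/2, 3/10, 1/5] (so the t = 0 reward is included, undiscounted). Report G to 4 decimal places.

t=0: π = [0.5000, 0.3000, 0.2000], E[r] = -0.7000, γ^t·E[r] = -0.700000, running G = -0.700000
t=1: π = [0.2800, 0.3400, 0.3800], E[r] = 0.2200, γ^t·E[r] = 0.176000, running G = -0.524000
t=2: π = [0.3060, 0.3320, 0.3620], E[r] = 0.1080, γ^t·E[r] = 0.069120, running G = -0.454880
t=3: π = [0.3026, 0.3336, 0.3638], E[r] = 0.1232, γ^t·E[r] = 0.063078, running G = -0.391802
t=4: π = [0.3031, 0.3333, 0.3636], E[r] = 0.1209, γ^t·E[r] = 0.049512, running G = -0.342289
t=5: π = [0.3030, 0.3333, 0.3636], E[r] = 0.1213, γ^t·E[r] = 0.039738, running G = -0.302551

G = -0.3026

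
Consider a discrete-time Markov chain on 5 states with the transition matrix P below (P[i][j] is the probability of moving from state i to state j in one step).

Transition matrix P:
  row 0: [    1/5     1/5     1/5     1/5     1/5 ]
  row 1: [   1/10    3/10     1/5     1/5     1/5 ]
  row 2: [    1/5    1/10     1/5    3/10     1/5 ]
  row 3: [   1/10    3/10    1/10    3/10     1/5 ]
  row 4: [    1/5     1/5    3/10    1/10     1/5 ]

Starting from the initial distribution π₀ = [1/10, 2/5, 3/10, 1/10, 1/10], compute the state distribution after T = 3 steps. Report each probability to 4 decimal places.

t=0: π = [0.1000, 0.4000, 0.3000, 0.1000, 0.1000]
t=1: π = [0.1500, 0.2200, 0.2000, 0.2300, 0.2000]
t=2: π = [0.1550, 0.2250, 0.1970, 0.2230, 0.2000]
t=3: π = [0.1552, 0.2251, 0.1977, 0.2220, 0.2000]

π = [0.1552, 0.2251, 0.1977, 0.2220, 0.2000]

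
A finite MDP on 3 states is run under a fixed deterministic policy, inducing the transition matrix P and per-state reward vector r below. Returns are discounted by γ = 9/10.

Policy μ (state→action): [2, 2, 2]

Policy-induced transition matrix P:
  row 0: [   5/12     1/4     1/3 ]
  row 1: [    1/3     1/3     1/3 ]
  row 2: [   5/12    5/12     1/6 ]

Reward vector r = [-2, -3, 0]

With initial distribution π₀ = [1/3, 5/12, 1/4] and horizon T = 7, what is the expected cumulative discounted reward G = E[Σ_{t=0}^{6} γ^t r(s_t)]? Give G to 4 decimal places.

t=0: π = [0.3333, 0.4167, 0.2500], E[r] = -1.9167, γ^t·E[r] = -1.916667, running G = -1.916667
t=1: π = [0.3819, 0.3264, 0.2917], E[r] = -1.7431, γ^t·E[r] = -1.568750, running G = -3.485417
t=2: π = [0.3895, 0.3258, 0.2847], E[r] = -1.7564, γ^t·E[r] = -1.422656, running G = -4.908073
t=3: π = [0.3895, 0.3246, 0.2859], E[r] = -1.7528, γ^t·E[r] = -1.277824, running G = -6.185897
t=4: π = [0.3896, 0.3247, 0.2857], E[r] = -1.7533, γ^t·E[r] = -1.150356, running G = -7.336253
t=5: π = [0.3896, 0.3247, 0.2857], E[r] = -1.7532, γ^t·E[r] = -1.035268, running G = -8.371520
t=6: π = [0.3896, 0.3247, 0.2857], E[r] = -1.7532, γ^t·E[r] = -0.931748, running G = -9.303269

G = -9.3033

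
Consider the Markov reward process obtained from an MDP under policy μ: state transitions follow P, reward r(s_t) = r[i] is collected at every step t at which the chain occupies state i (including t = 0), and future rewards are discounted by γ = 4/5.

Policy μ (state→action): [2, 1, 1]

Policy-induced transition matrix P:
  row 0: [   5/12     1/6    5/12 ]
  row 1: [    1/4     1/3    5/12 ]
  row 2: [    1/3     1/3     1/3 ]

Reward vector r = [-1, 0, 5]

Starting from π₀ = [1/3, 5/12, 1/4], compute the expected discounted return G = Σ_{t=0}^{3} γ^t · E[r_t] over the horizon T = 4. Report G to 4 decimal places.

G = 4.0624

t=0: π = [0.3333, 0.4167, 0.2500], E[r] = 0.9167, γ^t·E[r] = 0.916667, running G = 0.916667
t=1: π = [0.3264, 0.2778, 0.3958], E[r] = 1.6528, γ^t·E[r] = 1.322222, running G = 2.238889
t=2: π = [0.3374, 0.2789, 0.3837], E[r] = 1.5810, γ^t·E[r] = 1.011852, running G = 3.250741
t=3: π = [0.3382, 0.2771, 0.3847], E[r] = 1.5853, γ^t·E[r] = 0.811654, running G = 4.062395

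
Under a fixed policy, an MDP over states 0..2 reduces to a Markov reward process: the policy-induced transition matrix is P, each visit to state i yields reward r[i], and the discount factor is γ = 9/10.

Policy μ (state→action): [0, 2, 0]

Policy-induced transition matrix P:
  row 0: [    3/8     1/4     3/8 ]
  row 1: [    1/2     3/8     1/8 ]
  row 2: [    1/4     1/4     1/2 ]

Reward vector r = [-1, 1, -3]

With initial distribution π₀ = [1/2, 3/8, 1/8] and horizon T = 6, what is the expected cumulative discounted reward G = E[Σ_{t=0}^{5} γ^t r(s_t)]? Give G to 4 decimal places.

t=0: π = [0.5000, 0.3750, 0.1250], E[r] = -0.5000, γ^t·E[r] = -0.500000, running G = -0.500000
t=1: π = [0.4063, 0.2969, 0.2969], E[r] = -1.0000, γ^t·E[r] = -0.900000, running G = -1.400000
t=2: π = [0.3750, 0.2871, 0.3379], E[r] = -1.1016, γ^t·E[r] = -0.892266, running G = -2.292266
t=3: π = [0.3687, 0.2859, 0.3455], E[r] = -1.1191, γ^t·E[r] = -0.815854, running G = -3.108119
t=4: π = [0.3676, 0.2857, 0.3467], E[r] = -1.1219, γ^t·E[r] = -0.736110, running G = -3.844229
t=5: π = [0.3674, 0.2857, 0.3469], E[r] = -1.1224, γ^t·E[r] = -0.662752, running G = -4.506981

G = -4.5070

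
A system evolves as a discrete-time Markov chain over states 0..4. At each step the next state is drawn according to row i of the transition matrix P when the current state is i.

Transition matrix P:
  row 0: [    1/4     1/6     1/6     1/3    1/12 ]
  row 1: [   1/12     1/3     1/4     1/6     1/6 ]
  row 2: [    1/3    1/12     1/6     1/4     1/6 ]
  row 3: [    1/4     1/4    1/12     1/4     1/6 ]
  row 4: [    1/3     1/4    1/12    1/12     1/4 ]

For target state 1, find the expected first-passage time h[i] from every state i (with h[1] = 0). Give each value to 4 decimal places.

h = [5.2815, 0.0000, 5.7252, 4.8079, 4.8510]

First-step conditioning: h[1] = 0; for i ≠ 1, h[i] = 1 + Σ_k P[i][k]·h[k].
  h[0] = 1 + 1/4·h[0] + 1/6·h[2] + 1/3·h[3] + 1/12·h[4]
  h[2] = 1 + 1/3·h[0] + 1/6·h[2] + 1/4·h[3] + 1/6·h[4]
  h[3] = 1 + 1/4·h[0] + 1/12·h[2] + 1/4·h[3] + 1/6·h[4]
  h[4] = 1 + 1/3·h[0] + 1/12·h[2] + 1/12·h[3] + 1/4·h[4]
Solving the 4×4 linear system over states ≠ 1 gives exactly h = [1595/302, 0, 1729/302, 726/151, 1465/302] (h[1] = 0 is the target).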